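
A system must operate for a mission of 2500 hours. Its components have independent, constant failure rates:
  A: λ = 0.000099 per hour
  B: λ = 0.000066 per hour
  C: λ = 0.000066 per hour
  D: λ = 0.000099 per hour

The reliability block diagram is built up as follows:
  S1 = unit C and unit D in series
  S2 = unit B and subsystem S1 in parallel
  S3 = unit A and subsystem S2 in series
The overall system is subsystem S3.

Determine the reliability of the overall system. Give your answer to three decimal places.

R(A) = exp(−0.000099 × 2500) = 0.78075
R(B) = exp(−0.000066 × 2500) = 0.84789
R(C) = exp(−0.000066 × 2500) = 0.84789
R(D) = exp(−0.000099 × 2500) = 0.78075
Series (C and D): 0.84789 × 0.78075 = 0.66199
Parallel (B and [0.66199]): 1 − (1 − 0.84789)(1 − 0.66199) = 0.94859
Series (A and [0.94859]): 0.78075 × 0.94859 = 0.741

0.741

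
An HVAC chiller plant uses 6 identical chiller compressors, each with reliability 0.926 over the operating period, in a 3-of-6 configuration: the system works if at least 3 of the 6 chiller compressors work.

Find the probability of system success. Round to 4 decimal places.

R = Σ_{i=3}^{6} C(6,i) p^i (1−p)^{6−i} with p = 0.926
C(6,3)·0.926^3·0.074^3 = 0.006435
C(6,4)·0.926^4·0.074^2 = 0.060395
C(6,5)·0.926^5·0.074^1 = 0.302300
C(6,6)·0.926^6·0.074^0 = 0.630472
Sum = 0.9996

0.9996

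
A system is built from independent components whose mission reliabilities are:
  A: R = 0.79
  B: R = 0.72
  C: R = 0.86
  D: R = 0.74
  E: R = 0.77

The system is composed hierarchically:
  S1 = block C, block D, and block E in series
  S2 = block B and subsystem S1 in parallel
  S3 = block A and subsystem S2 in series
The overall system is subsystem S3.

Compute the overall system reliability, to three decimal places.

Series (C, D, and E): 0.86000 × 0.74000 × 0.77000 = 0.49003
Parallel (B and [0.49003]): 1 − (1 − 0.72000)(1 − 0.49003) = 0.85721
Series (A and [0.85721]): 0.79000 × 0.85721 = 0.677

0.677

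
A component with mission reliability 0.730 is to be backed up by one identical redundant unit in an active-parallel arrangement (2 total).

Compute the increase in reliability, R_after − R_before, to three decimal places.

R_before = 0.730
R_after = 1 − (1 − 0.730)^2 = 0.927
ΔR = 0.927 − 0.730 = 0.197

0.197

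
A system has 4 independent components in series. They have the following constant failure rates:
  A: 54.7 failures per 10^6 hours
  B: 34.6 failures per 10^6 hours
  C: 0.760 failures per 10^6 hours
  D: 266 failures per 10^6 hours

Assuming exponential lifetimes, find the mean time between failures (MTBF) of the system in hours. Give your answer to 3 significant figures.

2810

Series of exponential components: λ_sys = Σ λ_i
λ_sys = 0.0000547 + 0.0000346 + 0.000000760 + 0.000266 = 3.5606e-04 /h
MTBF = 1 / λ_sys = 2810 h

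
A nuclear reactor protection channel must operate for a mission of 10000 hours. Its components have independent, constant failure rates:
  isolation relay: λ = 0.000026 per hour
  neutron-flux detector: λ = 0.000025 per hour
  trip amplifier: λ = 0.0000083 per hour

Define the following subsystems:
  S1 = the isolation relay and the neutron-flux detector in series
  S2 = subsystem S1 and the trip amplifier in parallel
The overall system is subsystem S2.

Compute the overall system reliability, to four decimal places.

0.9682

R(isolation relay) = exp(−0.000026 × 10000) = 0.771052
R(neutron-flux detector) = exp(−0.000025 × 10000) = 0.778801
R(trip amplifier) = exp(−0.0000083 × 10000) = 0.920351
Series (isolation relay and neutron-flux detector): 0.771052 × 0.778801 = 0.600496
Parallel ([0.600496] and trip amplifier): 1 − (1 − 0.600496)(1 − 0.920351) = 0.9682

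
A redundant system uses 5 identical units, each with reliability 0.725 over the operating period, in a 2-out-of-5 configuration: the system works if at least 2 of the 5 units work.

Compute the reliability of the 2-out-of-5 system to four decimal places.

R = Σ_{i=2}^{5} C(5,i) p^i (1−p)^{5−i} with p = 0.725
C(5,2)·0.725^2·0.275^3 = 0.109314
C(5,3)·0.725^3·0.275^2 = 0.288190
C(5,4)·0.725^4·0.275^1 = 0.379887
C(5,5)·0.725^5·0.275^0 = 0.200304
Sum = 0.9777

0.9777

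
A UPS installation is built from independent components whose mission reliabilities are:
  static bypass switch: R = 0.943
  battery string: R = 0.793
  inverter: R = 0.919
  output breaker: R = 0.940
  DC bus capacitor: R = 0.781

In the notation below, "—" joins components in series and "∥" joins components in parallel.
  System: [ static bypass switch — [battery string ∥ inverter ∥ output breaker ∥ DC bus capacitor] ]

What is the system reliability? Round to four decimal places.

0.9428

Parallel (battery string, inverter, output breaker, and DC bus capacitor): 1 − (1 − 0.793000)(1 − 0.919000)(1 − 0.940000)(1 − 0.781000) = 0.999780
Series (static bypass switch and [0.999780]): 0.943000 × 0.999780 = 0.9428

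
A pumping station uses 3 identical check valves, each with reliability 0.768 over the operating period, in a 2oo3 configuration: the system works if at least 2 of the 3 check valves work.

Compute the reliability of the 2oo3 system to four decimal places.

R = Σ_{i=2}^{3} C(3,i) p^i (1−p)^{3−i} with p = 0.768
C(3,2)·0.768^2·0.232^1 = 0.410518
C(3,3)·0.768^3·0.232^0 = 0.452985
Sum = 0.8635

0.8635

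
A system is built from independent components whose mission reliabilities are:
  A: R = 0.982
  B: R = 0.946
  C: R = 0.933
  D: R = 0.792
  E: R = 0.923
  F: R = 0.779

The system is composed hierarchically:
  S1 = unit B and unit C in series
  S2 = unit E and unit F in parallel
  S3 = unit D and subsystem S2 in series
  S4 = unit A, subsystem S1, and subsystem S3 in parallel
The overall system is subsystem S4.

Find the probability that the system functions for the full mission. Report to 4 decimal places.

0.9995

Series (B and C): 0.946000 × 0.933000 = 0.882618
Parallel (E and F): 1 − (1 − 0.923000)(1 − 0.779000) = 0.982983
Series (D and [0.982983]): 0.792000 × 0.982983 = 0.778523
Parallel (A, [0.882618], and [0.778523]): 1 − (1 − 0.982000)(1 − 0.882618)(1 − 0.778523) = 0.9995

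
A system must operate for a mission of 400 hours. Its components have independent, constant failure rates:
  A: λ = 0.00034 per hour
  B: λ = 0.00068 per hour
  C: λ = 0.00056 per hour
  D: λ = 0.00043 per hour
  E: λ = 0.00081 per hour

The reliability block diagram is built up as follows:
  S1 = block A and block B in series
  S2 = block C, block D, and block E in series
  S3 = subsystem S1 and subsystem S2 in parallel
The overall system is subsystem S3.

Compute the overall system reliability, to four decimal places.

R(A) = exp(−0.00034 × 400) = 0.872843
R(B) = exp(−0.00068 × 400) = 0.761854
R(C) = exp(−0.00056 × 400) = 0.799315
R(D) = exp(−0.00043 × 400) = 0.841979
R(E) = exp(−0.00081 × 400) = 0.723250
Series (A and B): 0.872843 × 0.761854 = 0.664979
Series (C, D, and E): 0.799315 × 0.841979 × 0.723250 = 0.486752
Parallel ([0.664979] and [0.486752]): 1 − (1 − 0.664979)(1 − 0.486752) = 0.8281

0.8281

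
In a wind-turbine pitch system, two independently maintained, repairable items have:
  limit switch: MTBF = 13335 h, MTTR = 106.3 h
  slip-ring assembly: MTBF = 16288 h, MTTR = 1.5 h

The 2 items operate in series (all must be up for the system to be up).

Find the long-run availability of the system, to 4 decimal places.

0.9920

A(limit switch) = MTBF/(MTBF+MTTR) = 13335/(13335+106.3) = 0.992092
A(slip-ring assembly) = MTBF/(MTBF+MTTR) = 16288/(16288+1.5) = 0.999908
Series availability: 0.992092 × 0.999908 = 0.9920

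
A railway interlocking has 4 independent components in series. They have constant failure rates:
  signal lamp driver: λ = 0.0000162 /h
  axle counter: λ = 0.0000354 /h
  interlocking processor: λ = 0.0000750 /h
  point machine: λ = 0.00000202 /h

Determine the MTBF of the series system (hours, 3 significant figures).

Series of exponential components: λ_sys = Σ λ_i
λ_sys = 0.0000162 + 0.0000354 + 0.0000750 + 0.00000202 = 1.2862e-04 /h
MTBF = 1 / λ_sys = 7770 h

7770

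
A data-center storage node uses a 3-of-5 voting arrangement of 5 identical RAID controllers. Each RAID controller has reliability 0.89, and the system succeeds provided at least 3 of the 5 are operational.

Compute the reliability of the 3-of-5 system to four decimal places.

0.9888

R = Σ_{i=3}^{5} C(5,i) p^i (1−p)^{5−i} with p = 0.89
C(5,3)·0.89^3·0.11^2 = 0.085301
C(5,4)·0.89^4·0.11^1 = 0.345082
C(5,5)·0.89^5·0.11^0 = 0.558406
Sum = 0.9888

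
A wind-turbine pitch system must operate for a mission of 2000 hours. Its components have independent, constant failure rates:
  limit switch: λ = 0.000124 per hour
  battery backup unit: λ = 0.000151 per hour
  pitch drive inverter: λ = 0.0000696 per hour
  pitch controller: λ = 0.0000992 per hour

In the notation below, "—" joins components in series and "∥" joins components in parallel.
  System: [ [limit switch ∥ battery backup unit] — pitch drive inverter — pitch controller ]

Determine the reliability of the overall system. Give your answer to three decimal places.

R(limit switch) = exp(−0.000124 × 2000) = 0.78036
R(battery backup unit) = exp(−0.000151 × 2000) = 0.73934
R(pitch drive inverter) = exp(−0.0000696 × 2000) = 0.87005
R(pitch controller) = exp(−0.0000992 × 2000) = 0.82004
Parallel (limit switch and battery backup unit): 1 − (1 − 0.78036)(1 − 0.73934) = 0.94275
Series ([0.94275], pitch drive inverter, and pitch controller): 0.94275 × 0.87005 × 0.82004 = 0.673

0.673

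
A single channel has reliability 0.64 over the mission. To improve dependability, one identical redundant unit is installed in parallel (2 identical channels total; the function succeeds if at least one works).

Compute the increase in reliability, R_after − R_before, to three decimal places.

R_before = 0.64
R_after = 1 − (1 − 0.64)^2 = 0.870
ΔR = 0.870 − 0.64 = 0.230

0.230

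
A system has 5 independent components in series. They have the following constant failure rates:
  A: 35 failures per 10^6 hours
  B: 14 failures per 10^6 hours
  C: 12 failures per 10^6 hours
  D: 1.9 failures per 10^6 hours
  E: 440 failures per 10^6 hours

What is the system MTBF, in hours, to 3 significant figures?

Series of exponential components: λ_sys = Σ λ_i
λ_sys = 0.000035 + 0.000014 + 0.000012 + 0.0000019 + 0.00044 = 5.0290e-04 /h
MTBF = 1 / λ_sys = 1990 h

1990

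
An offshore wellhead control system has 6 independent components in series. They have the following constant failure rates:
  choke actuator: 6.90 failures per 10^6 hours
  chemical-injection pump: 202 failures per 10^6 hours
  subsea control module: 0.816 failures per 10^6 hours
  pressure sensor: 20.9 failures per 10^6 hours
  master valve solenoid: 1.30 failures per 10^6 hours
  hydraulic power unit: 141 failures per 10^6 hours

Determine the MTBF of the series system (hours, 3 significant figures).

2680

Series of exponential components: λ_sys = Σ λ_i
λ_sys = 0.00000690 + 0.000202 + 0.000000816 + 0.0000209 + 0.00000130 + 0.000141 = 3.7292e-04 /h
MTBF = 1 / λ_sys = 2680 h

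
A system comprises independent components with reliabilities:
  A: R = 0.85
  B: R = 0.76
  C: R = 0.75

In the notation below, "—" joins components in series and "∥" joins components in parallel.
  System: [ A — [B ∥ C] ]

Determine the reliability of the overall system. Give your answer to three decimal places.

Parallel (B and C): 1 − (1 − 0.76000)(1 − 0.75000) = 0.94000
Series (A and [0.94000]): 0.85000 × 0.94000 = 0.799

0.799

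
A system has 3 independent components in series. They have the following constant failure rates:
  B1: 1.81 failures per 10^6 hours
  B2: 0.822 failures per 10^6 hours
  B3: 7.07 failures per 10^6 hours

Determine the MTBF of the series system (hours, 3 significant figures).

103000

Series of exponential components: λ_sys = Σ λ_i
λ_sys = 0.00000181 + 0.000000822 + 0.00000707 = 9.7020e-06 /h
MTBF = 1 / λ_sys = 103000 h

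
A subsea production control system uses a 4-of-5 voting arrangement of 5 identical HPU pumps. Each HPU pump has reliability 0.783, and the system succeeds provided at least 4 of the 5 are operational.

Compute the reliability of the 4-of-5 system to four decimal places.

R = Σ_{i=4}^{5} C(5,i) p^i (1−p)^{5−i} with p = 0.783
C(5,4)·0.783^4·0.217^1 = 0.407828
C(5,5)·0.783^5·0.217^0 = 0.294313
Sum = 0.7021

0.7021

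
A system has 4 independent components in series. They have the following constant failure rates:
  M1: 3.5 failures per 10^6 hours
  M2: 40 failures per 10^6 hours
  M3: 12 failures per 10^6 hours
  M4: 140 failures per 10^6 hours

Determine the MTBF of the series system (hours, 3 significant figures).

5120

Series of exponential components: λ_sys = Σ λ_i
λ_sys = 0.0000035 + 0.000040 + 0.000012 + 0.00014 = 1.9550e-04 /h
MTBF = 1 / λ_sys = 5120 h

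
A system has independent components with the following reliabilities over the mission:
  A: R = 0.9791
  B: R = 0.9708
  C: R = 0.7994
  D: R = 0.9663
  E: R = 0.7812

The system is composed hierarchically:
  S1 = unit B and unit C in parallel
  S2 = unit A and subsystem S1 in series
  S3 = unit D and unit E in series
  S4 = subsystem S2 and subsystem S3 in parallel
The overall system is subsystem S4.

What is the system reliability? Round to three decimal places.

0.993

Parallel (B and C): 1 − (1 − 0.97080)(1 − 0.79940) = 0.99414
Series (A and [0.99414]): 0.97910 × 0.99414 = 0.97336
Series (D and E): 0.96630 × 0.78120 = 0.75487
Parallel ([0.97336] and [0.75487]): 1 − (1 − 0.97336)(1 − 0.75487) = 0.993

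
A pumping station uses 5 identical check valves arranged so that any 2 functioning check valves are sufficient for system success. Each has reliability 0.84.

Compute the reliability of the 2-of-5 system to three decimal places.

0.997

R = Σ_{i=2}^{5} C(5,i) p^i (1−p)^{5−i} with p = 0.84
C(5,2)·0.84^2·0.16^3 = 0.02890
C(5,3)·0.84^3·0.16^2 = 0.15173
C(5,4)·0.84^4·0.16^1 = 0.39830
C(5,5)·0.84^5·0.16^0 = 0.41821
Sum = 0.997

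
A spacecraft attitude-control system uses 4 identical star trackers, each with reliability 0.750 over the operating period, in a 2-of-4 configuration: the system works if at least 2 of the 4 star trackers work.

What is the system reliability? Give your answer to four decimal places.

R = Σ_{i=2}^{4} C(4,i) p^i (1−p)^{4−i} with p = 0.750
C(4,2)·0.750^2·0.250^2 = 0.210938
C(4,3)·0.750^3·0.250^1 = 0.421875
C(4,4)·0.750^4·0.250^0 = 0.316406
Sum = 0.9492

0.9492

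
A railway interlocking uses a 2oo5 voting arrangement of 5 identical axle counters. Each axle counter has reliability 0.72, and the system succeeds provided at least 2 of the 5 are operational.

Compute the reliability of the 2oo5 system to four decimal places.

0.9762

R = Σ_{i=2}^{5} C(5,i) p^i (1−p)^{5−i} with p = 0.72
C(5,2)·0.72^2·0.28^3 = 0.113799
C(5,3)·0.72^3·0.28^2 = 0.292626
C(5,4)·0.72^4·0.28^1 = 0.376234
C(5,5)·0.72^5·0.28^0 = 0.193492
Sum = 0.9762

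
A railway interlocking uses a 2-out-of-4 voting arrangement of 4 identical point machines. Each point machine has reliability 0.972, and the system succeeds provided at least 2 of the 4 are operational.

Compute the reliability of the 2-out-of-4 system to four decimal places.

R = Σ_{i=2}^{4} C(4,i) p^i (1−p)^{4−i} with p = 0.972
C(4,2)·0.972^2·0.028^2 = 0.004444
C(4,3)·0.972^3·0.028^1 = 0.102853
C(4,4)·0.972^4·0.028^0 = 0.892617
Sum = 0.9999

0.9999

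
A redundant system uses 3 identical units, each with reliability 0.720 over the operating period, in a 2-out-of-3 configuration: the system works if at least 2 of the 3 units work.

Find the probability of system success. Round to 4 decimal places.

0.8087

R = Σ_{i=2}^{3} C(3,i) p^i (1−p)^{3−i} with p = 0.720
C(3,2)·0.720^2·0.280^1 = 0.435456
C(3,3)·0.720^3·0.280^0 = 0.373248
Sum = 0.8087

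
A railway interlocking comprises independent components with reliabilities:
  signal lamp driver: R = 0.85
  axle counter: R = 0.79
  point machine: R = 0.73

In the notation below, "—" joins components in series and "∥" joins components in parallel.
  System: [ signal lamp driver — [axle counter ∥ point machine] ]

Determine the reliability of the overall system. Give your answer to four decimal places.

0.8018

Parallel (axle counter and point machine): 1 − (1 − 0.790000)(1 − 0.730000) = 0.943300
Series (signal lamp driver and [0.943300]): 0.850000 × 0.943300 = 0.8018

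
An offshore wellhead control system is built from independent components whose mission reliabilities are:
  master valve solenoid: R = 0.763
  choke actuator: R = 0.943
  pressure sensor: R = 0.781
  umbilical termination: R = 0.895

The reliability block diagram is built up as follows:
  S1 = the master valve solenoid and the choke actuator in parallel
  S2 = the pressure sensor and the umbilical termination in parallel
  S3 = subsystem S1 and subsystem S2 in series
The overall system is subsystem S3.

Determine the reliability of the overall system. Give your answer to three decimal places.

0.964

Parallel (master valve solenoid and choke actuator): 1 − (1 − 0.76300)(1 − 0.94300) = 0.98649
Parallel (pressure sensor and umbilical termination): 1 − (1 − 0.78100)(1 − 0.89500) = 0.97701
Series ([0.98649] and [0.97701]): 0.98649 × 0.97701 = 0.964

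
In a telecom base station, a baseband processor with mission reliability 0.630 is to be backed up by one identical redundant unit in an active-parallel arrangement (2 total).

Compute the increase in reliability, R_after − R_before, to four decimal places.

R_before = 0.630
R_after = 1 − (1 − 0.630)^2 = 0.8631
ΔR = 0.8631 − 0.630 = 0.2331

0.2331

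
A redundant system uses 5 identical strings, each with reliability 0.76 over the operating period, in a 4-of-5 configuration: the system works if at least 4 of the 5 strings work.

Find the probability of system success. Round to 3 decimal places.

R = Σ_{i=4}^{5} C(5,i) p^i (1−p)^{5−i} with p = 0.76
C(5,4)·0.76^4·0.24^1 = 0.40035
C(5,5)·0.76^5·0.24^0 = 0.25355
Sum = 0.654

0.654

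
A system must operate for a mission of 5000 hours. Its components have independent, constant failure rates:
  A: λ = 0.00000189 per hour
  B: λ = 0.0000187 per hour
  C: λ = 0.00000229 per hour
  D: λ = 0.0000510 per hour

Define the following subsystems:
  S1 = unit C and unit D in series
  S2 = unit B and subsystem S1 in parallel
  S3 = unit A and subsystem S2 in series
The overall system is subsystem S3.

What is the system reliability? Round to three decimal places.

R(A) = exp(−0.00000189 × 5000) = 0.99059
R(B) = exp(−0.0000187 × 5000) = 0.91074
R(C) = exp(−0.00000229 × 5000) = 0.98862
R(D) = exp(−0.0000510 × 5000) = 0.77492
Series (C and D): 0.98862 × 0.77492 = 0.76610
Parallel (B and [0.76610]): 1 − (1 − 0.91074)(1 − 0.76610) = 0.97912
Series (A and [0.97912]): 0.99059 × 0.97912 = 0.970

0.970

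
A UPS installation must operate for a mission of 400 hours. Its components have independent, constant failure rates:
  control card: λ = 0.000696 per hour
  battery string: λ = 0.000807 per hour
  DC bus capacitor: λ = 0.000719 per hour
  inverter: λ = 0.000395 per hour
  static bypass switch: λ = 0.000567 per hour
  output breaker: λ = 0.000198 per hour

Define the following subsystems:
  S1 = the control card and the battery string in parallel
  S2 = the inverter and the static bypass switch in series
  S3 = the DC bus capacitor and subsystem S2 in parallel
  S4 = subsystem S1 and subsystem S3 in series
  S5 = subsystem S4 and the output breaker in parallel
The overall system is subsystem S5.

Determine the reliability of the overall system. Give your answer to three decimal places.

R(control card) = exp(−0.000696 × 400) = 0.75699
R(battery string) = exp(−0.000807 × 400) = 0.72412
R(DC bus capacitor) = exp(−0.000719 × 400) = 0.75006
R(inverter) = exp(−0.000395 × 400) = 0.85385
R(static bypass switch) = exp(−0.000567 × 400) = 0.79708
R(output breaker) = exp(−0.000198 × 400) = 0.92386
Parallel (control card and battery string): 1 − (1 − 0.75699)(1 − 0.72412) = 0.93296
Series (inverter and static bypass switch): 0.85385 × 0.79708 = 0.68059
Parallel (DC bus capacitor and [0.68059]): 1 − (1 − 0.75006)(1 − 0.68059) = 0.92017
Series ([0.93296] and [0.92017]): 0.93296 × 0.92017 = 0.85848
Parallel ([0.85848] and output breaker): 1 − (1 − 0.85848)(1 − 0.92386) = 0.989

0.989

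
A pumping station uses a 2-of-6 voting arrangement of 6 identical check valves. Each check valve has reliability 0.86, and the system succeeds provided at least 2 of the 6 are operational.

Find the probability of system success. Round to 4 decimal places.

R = Σ_{i=2}^{6} C(6,i) p^i (1−p)^{6−i} with p = 0.86
C(6,2)·0.86^2·0.14^4 = 0.004262
C(6,3)·0.86^3·0.14^3 = 0.034907
C(6,4)·0.86^4·0.14^2 = 0.160820
C(6,5)·0.86^5·0.14^1 = 0.395159
C(6,6)·0.86^6·0.14^0 = 0.404567
Sum = 0.9997

0.9997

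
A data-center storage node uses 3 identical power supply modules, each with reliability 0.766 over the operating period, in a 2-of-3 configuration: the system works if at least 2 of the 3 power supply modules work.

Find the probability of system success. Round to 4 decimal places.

0.8614

R = Σ_{i=2}^{3} C(3,i) p^i (1−p)^{3−i} with p = 0.766
C(3,2)·0.766^2·0.234^1 = 0.411903
C(3,3)·0.766^3·0.234^0 = 0.449455
Sum = 0.8614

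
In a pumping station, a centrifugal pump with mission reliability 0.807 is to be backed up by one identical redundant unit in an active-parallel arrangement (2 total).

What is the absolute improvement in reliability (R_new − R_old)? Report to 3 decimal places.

0.156

R_before = 0.807
R_after = 1 − (1 − 0.807)^2 = 0.963
ΔR = 0.963 − 0.807 = 0.156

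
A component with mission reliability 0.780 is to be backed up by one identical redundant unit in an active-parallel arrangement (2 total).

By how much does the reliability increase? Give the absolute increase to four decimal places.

R_before = 0.780
R_after = 1 − (1 − 0.780)^2 = 0.9516
ΔR = 0.9516 − 0.780 = 0.1716

0.1716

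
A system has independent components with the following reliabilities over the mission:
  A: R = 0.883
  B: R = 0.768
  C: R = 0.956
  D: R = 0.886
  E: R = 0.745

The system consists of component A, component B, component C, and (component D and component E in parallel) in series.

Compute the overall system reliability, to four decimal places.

Parallel (D and E): 1 − (1 − 0.886000)(1 − 0.745000) = 0.970930
Series (A, B, C, and [0.970930]): 0.883000 × 0.768000 × 0.956000 × 0.970930 = 0.6295

0.6295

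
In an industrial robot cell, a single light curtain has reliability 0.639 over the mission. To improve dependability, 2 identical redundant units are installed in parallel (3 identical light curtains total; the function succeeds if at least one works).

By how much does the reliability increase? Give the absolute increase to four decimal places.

0.3140

R_before = 0.639
R_after = 1 − (1 − 0.639)^3 = 0.9530
ΔR = 0.9530 − 0.639 = 0.3140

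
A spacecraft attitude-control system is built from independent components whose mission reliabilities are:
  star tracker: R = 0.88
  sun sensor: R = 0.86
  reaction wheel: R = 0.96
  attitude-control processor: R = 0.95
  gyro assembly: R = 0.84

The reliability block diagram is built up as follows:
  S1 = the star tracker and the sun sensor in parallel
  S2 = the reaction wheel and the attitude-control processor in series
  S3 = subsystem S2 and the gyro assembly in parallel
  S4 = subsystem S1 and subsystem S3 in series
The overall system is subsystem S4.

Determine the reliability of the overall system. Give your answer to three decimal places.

0.969

Parallel (star tracker and sun sensor): 1 − (1 − 0.88000)(1 − 0.86000) = 0.98320
Series (reaction wheel and attitude-control processor): 0.96000 × 0.95000 = 0.91200
Parallel ([0.91200] and gyro assembly): 1 − (1 − 0.91200)(1 − 0.84000) = 0.98592
Series ([0.98320] and [0.98592]): 0.98320 × 0.98592 = 0.969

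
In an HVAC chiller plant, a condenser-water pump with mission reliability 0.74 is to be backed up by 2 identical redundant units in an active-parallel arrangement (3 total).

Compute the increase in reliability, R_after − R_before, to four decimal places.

R_before = 0.74
R_after = 1 − (1 − 0.74)^3 = 0.9824
ΔR = 0.9824 − 0.74 = 0.2424

0.2424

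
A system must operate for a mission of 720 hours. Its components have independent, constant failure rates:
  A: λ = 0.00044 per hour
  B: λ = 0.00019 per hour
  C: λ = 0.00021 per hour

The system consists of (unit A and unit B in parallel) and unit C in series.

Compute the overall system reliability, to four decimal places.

R(A) = exp(−0.00044 × 720) = 0.728476
R(B) = exp(−0.00019 × 720) = 0.872145
R(C) = exp(−0.00021 × 720) = 0.859676
Parallel (A and B): 1 − (1 − 0.728476)(1 − 0.872145) = 0.965284
Series ([0.965284] and C): 0.965284 × 0.859676 = 0.8298

0.8298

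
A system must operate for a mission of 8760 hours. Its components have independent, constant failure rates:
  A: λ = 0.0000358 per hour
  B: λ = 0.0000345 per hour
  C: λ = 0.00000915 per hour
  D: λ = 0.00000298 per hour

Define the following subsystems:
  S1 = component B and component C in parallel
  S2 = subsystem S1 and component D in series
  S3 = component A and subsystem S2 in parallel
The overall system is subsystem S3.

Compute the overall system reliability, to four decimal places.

R(A) = exp(−0.0000358 × 8760) = 0.730805
R(B) = exp(−0.0000345 × 8760) = 0.739175
R(C) = exp(−0.00000915 × 8760) = 0.922974
R(D) = exp(−0.00000298 × 8760) = 0.974233
Parallel (B and C): 1 − (1 − 0.739175)(1 − 0.922974) = 0.979910
Series ([0.979910] and D): 0.979910 × 0.974233 = 0.954661
Parallel (A and [0.954661]): 1 − (1 − 0.730805)(1 − 0.954661) = 0.9878

0.9878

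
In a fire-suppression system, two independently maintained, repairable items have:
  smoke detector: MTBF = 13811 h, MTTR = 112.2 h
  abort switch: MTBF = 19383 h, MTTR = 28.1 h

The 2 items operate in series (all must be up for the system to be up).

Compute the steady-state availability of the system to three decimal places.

A(smoke detector) = MTBF/(MTBF+MTTR) = 13811/(13811+112.2) = 0.991942
A(abort switch) = MTBF/(MTBF+MTTR) = 19383/(19383+28.1) = 0.998552
Series availability: 0.991942 × 0.998552 = 0.991

0.991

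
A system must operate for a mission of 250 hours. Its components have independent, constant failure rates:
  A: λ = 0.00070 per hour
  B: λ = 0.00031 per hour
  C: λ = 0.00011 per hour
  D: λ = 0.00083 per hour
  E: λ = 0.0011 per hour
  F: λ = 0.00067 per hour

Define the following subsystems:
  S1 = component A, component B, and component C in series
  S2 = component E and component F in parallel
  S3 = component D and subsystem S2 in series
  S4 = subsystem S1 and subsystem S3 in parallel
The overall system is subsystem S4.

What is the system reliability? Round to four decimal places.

R(A) = exp(−0.00070 × 250) = 0.839457
R(B) = exp(−0.00031 × 250) = 0.925427
R(C) = exp(−0.00011 × 250) = 0.972875
R(D) = exp(−0.00083 × 250) = 0.812613
R(E) = exp(−0.0011 × 250) = 0.759572
R(F) = exp(−0.00067 × 250) = 0.845777
Series (A, B, and C): 0.839457 × 0.925427 × 0.972875 = 0.755784
Parallel (E and F): 1 − (1 − 0.759572)(1 − 0.845777) = 0.962920
Series (D and [0.962920]): 0.812613 × 0.962920 = 0.782481
Parallel ([0.755784] and [0.782481]): 1 − (1 − 0.755784)(1 − 0.782481) = 0.9469

0.9469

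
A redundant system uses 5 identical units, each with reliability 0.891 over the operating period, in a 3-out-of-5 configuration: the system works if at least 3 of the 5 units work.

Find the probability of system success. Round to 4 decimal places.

0.9891

R = Σ_{i=3}^{5} C(5,i) p^i (1−p)^{5−i} with p = 0.891
C(5,3)·0.891^3·0.109^2 = 0.084040
C(5,4)·0.891^4·0.109^1 = 0.343485
C(5,5)·0.891^5·0.109^0 = 0.561550
Sum = 0.9891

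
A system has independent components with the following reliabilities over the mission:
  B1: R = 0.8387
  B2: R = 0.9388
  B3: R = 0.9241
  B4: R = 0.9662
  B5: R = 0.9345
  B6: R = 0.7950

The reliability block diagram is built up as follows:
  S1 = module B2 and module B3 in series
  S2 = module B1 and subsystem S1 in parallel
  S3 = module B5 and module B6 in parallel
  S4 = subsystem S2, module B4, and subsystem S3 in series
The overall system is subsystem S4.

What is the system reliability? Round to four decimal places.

Series (B2 and B3): 0.938800 × 0.924100 = 0.867545
Parallel (B1 and [0.867545]): 1 − (1 − 0.838700)(1 − 0.867545) = 0.978635
Parallel (B5 and B6): 1 − (1 − 0.934500)(1 − 0.795000) = 0.986573
Series ([0.978635], B4, and [0.986573]): 0.978635 × 0.966200 × 0.986573 = 0.9329

0.9329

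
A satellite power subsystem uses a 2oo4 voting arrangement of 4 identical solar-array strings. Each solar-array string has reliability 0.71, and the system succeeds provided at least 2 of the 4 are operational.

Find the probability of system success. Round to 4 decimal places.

0.9237

R = Σ_{i=2}^{4} C(4,i) p^i (1−p)^{4−i} with p = 0.71
C(4,2)·0.71^2·0.29^2 = 0.254369
C(4,3)·0.71^3·0.29^1 = 0.415177
C(4,4)·0.71^4·0.29^0 = 0.254117
Sum = 0.9237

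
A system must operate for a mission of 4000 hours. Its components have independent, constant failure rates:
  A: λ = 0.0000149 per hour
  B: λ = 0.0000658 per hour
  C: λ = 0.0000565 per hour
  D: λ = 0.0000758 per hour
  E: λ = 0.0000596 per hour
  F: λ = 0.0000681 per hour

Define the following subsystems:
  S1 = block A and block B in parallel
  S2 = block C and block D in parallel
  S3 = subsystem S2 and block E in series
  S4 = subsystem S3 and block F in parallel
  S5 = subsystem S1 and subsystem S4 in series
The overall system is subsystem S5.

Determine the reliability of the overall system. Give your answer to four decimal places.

R(A) = exp(−0.0000149 × 4000) = 0.942141
R(B) = exp(−0.0000658 × 4000) = 0.768588
R(C) = exp(−0.0000565 × 4000) = 0.797718
R(D) = exp(−0.0000758 × 4000) = 0.738451
R(E) = exp(−0.0000596 × 4000) = 0.787887
R(F) = exp(−0.0000681 × 4000) = 0.761550
Parallel (A and B): 1 − (1 − 0.942141)(1 − 0.768588) = 0.986611
Parallel (C and D): 1 − (1 − 0.797718)(1 − 0.738451) = 0.947093
Series ([0.947093] and E): 0.947093 × 0.787887 = 0.746202
Parallel ([0.746202] and F): 1 − (1 − 0.746202)(1 − 0.761550) = 0.939482
Series ([0.986611] and [0.939482]): 0.986611 × 0.939482 = 0.9269

0.9269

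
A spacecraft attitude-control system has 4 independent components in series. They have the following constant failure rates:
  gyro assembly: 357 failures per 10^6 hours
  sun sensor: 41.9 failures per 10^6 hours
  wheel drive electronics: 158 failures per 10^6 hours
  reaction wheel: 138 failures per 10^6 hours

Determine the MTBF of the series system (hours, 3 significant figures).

1440

Series of exponential components: λ_sys = Σ λ_i
λ_sys = 0.000357 + 0.0000419 + 0.000158 + 0.000138 = 6.9490e-04 /h
MTBF = 1 / λ_sys = 1440 h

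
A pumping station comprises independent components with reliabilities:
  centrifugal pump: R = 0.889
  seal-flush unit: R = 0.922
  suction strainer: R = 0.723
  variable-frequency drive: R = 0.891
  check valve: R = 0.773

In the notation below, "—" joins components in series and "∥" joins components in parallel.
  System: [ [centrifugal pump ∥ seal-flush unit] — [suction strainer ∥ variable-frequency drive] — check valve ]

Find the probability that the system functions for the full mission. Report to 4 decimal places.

Parallel (centrifugal pump and seal-flush unit): 1 − (1 − 0.889000)(1 − 0.922000) = 0.991342
Parallel (suction strainer and variable-frequency drive): 1 − (1 − 0.723000)(1 − 0.891000) = 0.969807
Series ([0.991342], [0.969807], and check valve): 0.991342 × 0.969807 × 0.773000 = 0.7432

0.7432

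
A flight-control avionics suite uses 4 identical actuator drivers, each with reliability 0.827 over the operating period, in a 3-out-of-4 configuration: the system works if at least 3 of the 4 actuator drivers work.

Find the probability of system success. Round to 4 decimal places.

R = Σ_{i=3}^{4} C(4,i) p^i (1−p)^{4−i} with p = 0.827
C(4,3)·0.827^3·0.173^1 = 0.391402
C(4,4)·0.827^4·0.173^0 = 0.467759
Sum = 0.8592

0.8592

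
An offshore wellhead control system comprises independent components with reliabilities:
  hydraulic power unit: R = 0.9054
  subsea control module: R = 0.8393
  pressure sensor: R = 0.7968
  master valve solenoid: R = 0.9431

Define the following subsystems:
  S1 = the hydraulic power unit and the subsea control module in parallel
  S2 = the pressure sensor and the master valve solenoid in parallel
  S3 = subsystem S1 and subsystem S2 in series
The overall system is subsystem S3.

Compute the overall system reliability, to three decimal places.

Parallel (hydraulic power unit and subsea control module): 1 − (1 − 0.90540)(1 − 0.83930) = 0.98480
Parallel (pressure sensor and master valve solenoid): 1 − (1 − 0.79680)(1 − 0.94310) = 0.98844
Series ([0.98480] and [0.98844]): 0.98480 × 0.98844 = 0.973

0.973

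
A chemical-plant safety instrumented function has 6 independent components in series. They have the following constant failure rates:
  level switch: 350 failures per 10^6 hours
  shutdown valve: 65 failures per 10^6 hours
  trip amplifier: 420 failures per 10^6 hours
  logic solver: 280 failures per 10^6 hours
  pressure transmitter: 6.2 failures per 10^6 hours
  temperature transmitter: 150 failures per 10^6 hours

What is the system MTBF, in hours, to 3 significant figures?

787

Series of exponential components: λ_sys = Σ λ_i
λ_sys = 0.00035 + 0.000065 + 0.00042 + 0.00028 + 0.0000062 + 0.00015 = 1.2712e-03 /h
MTBF = 1 / λ_sys = 787 h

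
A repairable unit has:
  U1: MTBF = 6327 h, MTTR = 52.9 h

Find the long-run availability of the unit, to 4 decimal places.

0.9917

A(U1) = MTBF/(MTBF+MTTR) = 6327/(6327+52.9) = 0.9917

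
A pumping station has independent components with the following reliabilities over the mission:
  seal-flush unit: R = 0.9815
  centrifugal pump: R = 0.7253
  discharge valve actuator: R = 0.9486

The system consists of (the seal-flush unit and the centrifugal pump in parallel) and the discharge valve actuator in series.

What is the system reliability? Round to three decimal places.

Parallel (seal-flush unit and centrifugal pump): 1 − (1 − 0.98150)(1 − 0.72530) = 0.99492
Series ([0.99492] and discharge valve actuator): 0.99492 × 0.94860 = 0.944

0.944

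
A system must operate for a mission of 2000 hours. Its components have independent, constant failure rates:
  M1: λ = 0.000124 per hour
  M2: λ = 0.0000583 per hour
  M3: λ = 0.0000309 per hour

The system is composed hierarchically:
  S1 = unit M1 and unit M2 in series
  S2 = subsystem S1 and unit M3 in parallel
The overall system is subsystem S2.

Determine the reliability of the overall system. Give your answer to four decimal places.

R(M1) = exp(−0.000124 × 2000) = 0.780360
R(M2) = exp(−0.0000583 × 2000) = 0.889941
R(M3) = exp(−0.0000309 × 2000) = 0.940071
Series (M1 and M2): 0.780360 × 0.889941 = 0.694474
Parallel ([0.694474] and M3): 1 − (1 − 0.694474)(1 − 0.940071) = 0.9817

0.9817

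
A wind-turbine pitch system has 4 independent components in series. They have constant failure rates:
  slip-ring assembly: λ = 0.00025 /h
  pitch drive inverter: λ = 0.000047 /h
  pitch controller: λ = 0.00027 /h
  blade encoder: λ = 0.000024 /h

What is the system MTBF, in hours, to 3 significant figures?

1690

Series of exponential components: λ_sys = Σ λ_i
λ_sys = 0.00025 + 0.000047 + 0.00027 + 0.000024 = 5.9100e-04 /h
MTBF = 1 / λ_sys = 1690 h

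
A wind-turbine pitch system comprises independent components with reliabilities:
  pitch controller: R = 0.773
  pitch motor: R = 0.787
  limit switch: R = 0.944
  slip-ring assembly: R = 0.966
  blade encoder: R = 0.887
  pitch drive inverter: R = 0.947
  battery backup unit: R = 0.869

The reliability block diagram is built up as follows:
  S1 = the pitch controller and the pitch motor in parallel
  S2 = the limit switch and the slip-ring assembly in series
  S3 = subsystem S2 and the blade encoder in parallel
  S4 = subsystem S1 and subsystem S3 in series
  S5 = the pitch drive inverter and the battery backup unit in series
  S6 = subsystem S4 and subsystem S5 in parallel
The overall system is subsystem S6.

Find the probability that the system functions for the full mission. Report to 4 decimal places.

Parallel (pitch controller and pitch motor): 1 − (1 − 0.773000)(1 − 0.787000) = 0.951649
Series (limit switch and slip-ring assembly): 0.944000 × 0.966000 = 0.911904
Parallel ([0.911904] and blade encoder): 1 − (1 − 0.911904)(1 − 0.887000) = 0.990045
Series ([0.951649] and [0.990045]): 0.951649 × 0.990045 = 0.942175
Series (pitch drive inverter and battery backup unit): 0.947000 × 0.869000 = 0.822943
Parallel ([0.942175] and [0.822943]): 1 − (1 − 0.942175)(1 − 0.822943) = 0.9898

0.9898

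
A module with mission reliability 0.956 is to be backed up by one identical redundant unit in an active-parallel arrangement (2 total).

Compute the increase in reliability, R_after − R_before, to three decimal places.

0.042

R_before = 0.956
R_after = 1 − (1 − 0.956)^2 = 0.998
ΔR = 0.998 − 0.956 = 0.042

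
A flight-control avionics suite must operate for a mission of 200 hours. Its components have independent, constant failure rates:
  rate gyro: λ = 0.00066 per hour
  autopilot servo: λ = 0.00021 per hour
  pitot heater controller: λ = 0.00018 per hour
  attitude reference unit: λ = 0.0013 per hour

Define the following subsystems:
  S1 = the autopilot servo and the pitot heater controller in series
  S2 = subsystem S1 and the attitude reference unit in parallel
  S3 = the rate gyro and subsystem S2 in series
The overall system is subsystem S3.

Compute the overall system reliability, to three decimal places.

R(rate gyro) = exp(−0.00066 × 200) = 0.87634
R(autopilot servo) = exp(−0.00021 × 200) = 0.95887
R(pitot heater controller) = exp(−0.00018 × 200) = 0.96464
R(attitude reference unit) = exp(−0.0013 × 200) = 0.77105
Series (autopilot servo and pitot heater controller): 0.95887 × 0.96464 = 0.92496
Parallel ([0.92496] and attitude reference unit): 1 − (1 − 0.92496)(1 − 0.77105) = 0.98282
Series (rate gyro and [0.98282]): 0.87634 × 0.98282 = 0.861

0.861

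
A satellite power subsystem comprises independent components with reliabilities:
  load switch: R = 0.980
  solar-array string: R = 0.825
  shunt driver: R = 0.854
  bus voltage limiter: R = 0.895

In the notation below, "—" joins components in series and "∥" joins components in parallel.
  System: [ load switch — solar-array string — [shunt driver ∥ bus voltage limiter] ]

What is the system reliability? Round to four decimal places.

Parallel (shunt driver and bus voltage limiter): 1 − (1 − 0.854000)(1 − 0.895000) = 0.984670
Series (load switch, solar-array string, and [0.984670]): 0.980000 × 0.825000 × 0.984670 = 0.7961

0.7961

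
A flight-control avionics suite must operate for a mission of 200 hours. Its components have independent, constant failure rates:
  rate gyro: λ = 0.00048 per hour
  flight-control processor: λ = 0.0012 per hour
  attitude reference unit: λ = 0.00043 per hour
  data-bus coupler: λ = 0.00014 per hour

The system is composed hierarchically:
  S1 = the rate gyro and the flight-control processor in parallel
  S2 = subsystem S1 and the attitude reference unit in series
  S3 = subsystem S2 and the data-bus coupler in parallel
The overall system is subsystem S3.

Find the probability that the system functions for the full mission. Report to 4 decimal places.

0.9972

R(rate gyro) = exp(−0.00048 × 200) = 0.908464
R(flight-control processor) = exp(−0.0012 × 200) = 0.786628
R(attitude reference unit) = exp(−0.00043 × 200) = 0.917594
R(data-bus coupler) = exp(−0.00014 × 200) = 0.972388
Parallel (rate gyro and flight-control processor): 1 − (1 − 0.908464)(1 − 0.786628) = 0.980469
Series ([0.980469] and attitude reference unit): 0.980469 × 0.917594 = 0.899672
Parallel ([0.899672] and data-bus coupler): 1 − (1 − 0.899672)(1 − 0.972388) = 0.9972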